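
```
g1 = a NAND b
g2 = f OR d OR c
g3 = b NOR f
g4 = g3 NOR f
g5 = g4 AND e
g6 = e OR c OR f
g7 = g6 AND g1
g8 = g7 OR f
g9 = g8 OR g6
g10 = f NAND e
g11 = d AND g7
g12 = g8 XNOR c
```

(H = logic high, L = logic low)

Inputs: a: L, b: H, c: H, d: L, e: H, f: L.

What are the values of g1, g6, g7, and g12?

g1 = a NAND b = L NAND H = H
g6 = e OR c OR f = H OR H OR L = H
g7 = g6 AND g1 = H AND H = H
g8 = g7 OR f = H OR L = H
g12 = g8 XNOR c = H XNOR H = H

g1 = H  g6 = H  g7 = H  g12 = H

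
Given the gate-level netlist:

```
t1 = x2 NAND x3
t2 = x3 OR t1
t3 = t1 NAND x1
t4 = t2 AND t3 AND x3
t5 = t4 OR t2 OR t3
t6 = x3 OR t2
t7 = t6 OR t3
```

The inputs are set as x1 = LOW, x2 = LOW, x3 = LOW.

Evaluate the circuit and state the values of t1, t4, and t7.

t1 = HIGH  t4 = LOW  t7 = HIGH

t1 = x2 NAND x3 = LOW NAND LOW = HIGH
t2 = x3 OR t1 = LOW OR HIGH = HIGH
t3 = t1 NAND x1 = HIGH NAND LOW = HIGH
t4 = t2 AND t3 AND x3 = HIGH AND HIGH AND LOW = LOW
t6 = x3 OR t2 = LOW OR HIGH = HIGH
t7 = t6 OR t3 = HIGH OR HIGH = HIGH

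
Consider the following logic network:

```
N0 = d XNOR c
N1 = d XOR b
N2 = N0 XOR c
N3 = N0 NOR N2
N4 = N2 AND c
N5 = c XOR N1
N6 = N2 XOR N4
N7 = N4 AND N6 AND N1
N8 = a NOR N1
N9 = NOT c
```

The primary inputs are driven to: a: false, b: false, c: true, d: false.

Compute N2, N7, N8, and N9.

N0 = d XNOR c = false XNOR true = false
N1 = d XOR b = false XOR false = false
N2 = N0 XOR c = false XOR true = true
N4 = N2 AND c = true AND true = true
N6 = N2 XOR N4 = true XOR true = false
N7 = N4 AND N6 AND N1 = true AND false AND false = false
N8 = a NOR N1 = false NOR false = true
N9 = NOT c = NOT true = false

N2 = true  N7 = false  N8 = true  N9 = false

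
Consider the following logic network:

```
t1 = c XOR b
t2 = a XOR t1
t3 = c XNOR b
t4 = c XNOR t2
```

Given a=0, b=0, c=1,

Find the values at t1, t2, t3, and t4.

t1 = c XOR b = 1 XOR 0 = 1
t2 = a XOR t1 = 0 XOR 1 = 1
t3 = c XNOR b = 1 XNOR 0 = 0
t4 = c XNOR t2 = 1 XNOR 1 = 1

t1 = 1, t2 = 1, t3 = 0, t4 = 1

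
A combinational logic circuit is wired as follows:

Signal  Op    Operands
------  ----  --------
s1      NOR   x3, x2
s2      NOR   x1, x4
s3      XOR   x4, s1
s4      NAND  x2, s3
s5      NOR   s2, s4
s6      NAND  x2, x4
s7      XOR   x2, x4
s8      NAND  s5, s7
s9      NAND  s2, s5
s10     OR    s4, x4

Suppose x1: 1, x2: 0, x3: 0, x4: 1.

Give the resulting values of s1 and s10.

s1 = x3 NOR x2 = 0 NOR 0 = 1
s3 = x4 XOR s1 = 1 XOR 1 = 0
s4 = x2 NAND s3 = 0 NAND 0 = 1
s10 = s4 OR x4 = 1 OR 1 = 1

s1 = 1, s10 = 1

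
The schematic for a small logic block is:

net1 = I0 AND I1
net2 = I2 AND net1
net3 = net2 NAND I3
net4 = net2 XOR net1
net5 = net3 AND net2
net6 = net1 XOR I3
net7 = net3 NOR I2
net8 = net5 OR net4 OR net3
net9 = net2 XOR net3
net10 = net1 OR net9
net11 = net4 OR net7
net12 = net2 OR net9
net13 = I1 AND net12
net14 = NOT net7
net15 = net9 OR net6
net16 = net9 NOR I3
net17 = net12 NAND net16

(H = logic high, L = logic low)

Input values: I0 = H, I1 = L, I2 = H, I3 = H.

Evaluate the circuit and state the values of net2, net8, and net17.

net2 = L, net8 = H, net17 = H

net1 = I0 AND I1 = H AND L = L
net2 = I2 AND net1 = H AND L = L
net3 = net2 NAND I3 = L NAND H = H
net4 = net2 XOR net1 = L XOR L = L
net5 = net3 AND net2 = H AND L = L
net8 = net5 OR net4 OR net3 = L OR L OR H = H
net9 = net2 XOR net3 = L XOR H = H
net12 = net2 OR net9 = L OR H = H
net16 = net9 NOR I3 = H NOR H = L
net17 = net12 NAND net16 = H NAND L = H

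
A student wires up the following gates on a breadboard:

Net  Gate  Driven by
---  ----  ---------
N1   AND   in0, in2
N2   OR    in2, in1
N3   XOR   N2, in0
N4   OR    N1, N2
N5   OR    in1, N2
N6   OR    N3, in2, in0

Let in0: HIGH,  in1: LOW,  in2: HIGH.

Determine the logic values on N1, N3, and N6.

N1 = HIGH, N3 = LOW, N6 = HIGH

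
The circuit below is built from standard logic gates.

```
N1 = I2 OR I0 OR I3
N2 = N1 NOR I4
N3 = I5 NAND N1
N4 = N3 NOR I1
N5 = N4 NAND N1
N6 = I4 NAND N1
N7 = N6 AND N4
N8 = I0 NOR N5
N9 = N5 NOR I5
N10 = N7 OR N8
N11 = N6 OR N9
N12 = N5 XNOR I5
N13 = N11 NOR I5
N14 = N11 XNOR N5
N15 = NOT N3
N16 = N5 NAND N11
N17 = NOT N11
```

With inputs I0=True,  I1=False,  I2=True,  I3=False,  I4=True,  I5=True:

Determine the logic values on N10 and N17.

N1 = I2 OR I0 OR I3 = True OR True OR False = True
N3 = I5 NAND N1 = True NAND True = False
N4 = N3 NOR I1 = False NOR False = True
N5 = N4 NAND N1 = True NAND True = False
N6 = I4 NAND N1 = True NAND True = False
N7 = N6 AND N4 = False AND True = False
N8 = I0 NOR N5 = True NOR False = False
N9 = N5 NOR I5 = False NOR True = False
N10 = N7 OR N8 = False OR False = False
N11 = N6 OR N9 = False OR False = False
N17 = NOT N11 = NOT False = True

N10 = False, N17 = True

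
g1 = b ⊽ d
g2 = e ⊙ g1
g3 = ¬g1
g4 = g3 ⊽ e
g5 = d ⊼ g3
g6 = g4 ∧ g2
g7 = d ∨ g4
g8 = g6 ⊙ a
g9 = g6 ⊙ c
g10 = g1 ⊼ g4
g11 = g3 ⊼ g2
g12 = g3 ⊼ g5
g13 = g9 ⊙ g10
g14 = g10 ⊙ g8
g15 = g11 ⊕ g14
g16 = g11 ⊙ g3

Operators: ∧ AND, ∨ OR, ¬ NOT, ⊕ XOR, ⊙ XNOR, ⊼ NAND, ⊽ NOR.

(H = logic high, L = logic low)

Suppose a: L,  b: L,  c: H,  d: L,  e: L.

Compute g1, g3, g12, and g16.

g1 = H; g3 = L; g12 = H; g16 = L

g1 = b NOR d = L NOR L = H
g2 = e XNOR g1 = L XNOR H = L
g3 = NOT g1 = NOT H = L
g5 = d NAND g3 = L NAND L = H
g11 = g3 NAND g2 = L NAND L = H
g12 = g3 NAND g5 = L NAND H = H
g16 = g11 XNOR g3 = H XNOR L = L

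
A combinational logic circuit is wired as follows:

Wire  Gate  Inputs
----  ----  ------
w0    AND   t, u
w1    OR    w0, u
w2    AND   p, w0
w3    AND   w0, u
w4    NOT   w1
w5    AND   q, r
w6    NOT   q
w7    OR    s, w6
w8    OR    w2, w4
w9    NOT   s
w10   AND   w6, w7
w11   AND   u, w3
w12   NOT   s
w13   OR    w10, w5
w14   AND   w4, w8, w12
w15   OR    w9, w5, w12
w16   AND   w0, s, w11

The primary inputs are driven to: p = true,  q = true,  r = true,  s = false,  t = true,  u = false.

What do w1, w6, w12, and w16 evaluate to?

w0 = t AND u = true AND false = false
w1 = w0 OR u = false OR false = false
w3 = w0 AND u = false AND false = false
w6 = NOT q = NOT true = false
w11 = u AND w3 = false AND false = false
w12 = NOT s = NOT false = true
w16 = w0 AND s AND w11 = false AND false AND false = false

w1 = false, w6 = false, w12 = true, w16 = false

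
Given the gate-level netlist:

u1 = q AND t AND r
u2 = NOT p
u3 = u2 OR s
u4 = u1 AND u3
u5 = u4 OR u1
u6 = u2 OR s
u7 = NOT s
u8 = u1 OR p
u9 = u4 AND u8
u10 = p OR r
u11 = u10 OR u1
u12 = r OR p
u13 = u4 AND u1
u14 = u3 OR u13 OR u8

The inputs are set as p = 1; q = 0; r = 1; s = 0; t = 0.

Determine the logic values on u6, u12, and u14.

u1 = q AND t AND r = 0 AND 0 AND 1 = 0
u2 = NOT p = NOT 1 = 0
u3 = u2 OR s = 0 OR 0 = 0
u4 = u1 AND u3 = 0 AND 0 = 0
u6 = u2 OR s = 0 OR 0 = 0
u8 = u1 OR p = 0 OR 1 = 1
u12 = r OR p = 1 OR 1 = 1
u13 = u4 AND u1 = 0 AND 0 = 0
u14 = u3 OR u13 OR u8 = 0 OR 0 OR 1 = 1

u6 = 0  u12 = 1  u14 = 1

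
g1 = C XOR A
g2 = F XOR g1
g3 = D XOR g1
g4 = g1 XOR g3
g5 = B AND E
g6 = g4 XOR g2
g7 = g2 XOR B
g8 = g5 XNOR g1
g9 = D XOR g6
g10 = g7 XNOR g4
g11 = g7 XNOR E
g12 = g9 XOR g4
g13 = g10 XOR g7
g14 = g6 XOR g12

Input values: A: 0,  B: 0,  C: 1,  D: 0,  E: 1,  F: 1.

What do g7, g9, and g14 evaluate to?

g1 = C XOR A = 1 XOR 0 = 1
g2 = F XOR g1 = 1 XOR 1 = 0
g3 = D XOR g1 = 0 XOR 1 = 1
g4 = g1 XOR g3 = 1 XOR 1 = 0
g6 = g4 XOR g2 = 0 XOR 0 = 0
g7 = g2 XOR B = 0 XOR 0 = 0
g9 = D XOR g6 = 0 XOR 0 = 0
g12 = g9 XOR g4 = 0 XOR 0 = 0
g14 = g6 XOR g12 = 0 XOR 0 = 0

g7 = 0, g9 = 0, g14 = 0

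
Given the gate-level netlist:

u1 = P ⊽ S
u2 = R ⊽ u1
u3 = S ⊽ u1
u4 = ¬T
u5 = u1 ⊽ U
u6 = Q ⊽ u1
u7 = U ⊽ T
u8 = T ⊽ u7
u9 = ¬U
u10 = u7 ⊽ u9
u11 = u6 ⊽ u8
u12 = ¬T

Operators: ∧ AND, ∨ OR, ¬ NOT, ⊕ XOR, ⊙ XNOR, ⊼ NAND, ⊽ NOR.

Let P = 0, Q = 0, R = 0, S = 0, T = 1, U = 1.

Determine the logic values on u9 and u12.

u9 = NOT U = NOT 1 = 0
u12 = NOT T = NOT 1 = 0

u9 = 0, u12 = 0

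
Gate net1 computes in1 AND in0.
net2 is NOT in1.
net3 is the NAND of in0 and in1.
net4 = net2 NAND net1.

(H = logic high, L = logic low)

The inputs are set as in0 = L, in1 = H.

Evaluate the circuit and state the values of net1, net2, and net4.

net1 = L  net2 = L  net4 = H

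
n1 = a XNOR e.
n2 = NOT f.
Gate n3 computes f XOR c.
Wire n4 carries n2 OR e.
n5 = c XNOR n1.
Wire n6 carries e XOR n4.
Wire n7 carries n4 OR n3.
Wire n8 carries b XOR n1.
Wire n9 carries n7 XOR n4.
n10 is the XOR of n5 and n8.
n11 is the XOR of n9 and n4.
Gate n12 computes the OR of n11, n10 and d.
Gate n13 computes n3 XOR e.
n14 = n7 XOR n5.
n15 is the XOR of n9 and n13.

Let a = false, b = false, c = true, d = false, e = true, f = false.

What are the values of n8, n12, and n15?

n1 = a XNOR e = false XNOR true = false
n2 = NOT f = NOT false = true
n3 = f XOR c = false XOR true = true
n4 = n2 OR e = true OR true = true
n5 = c XNOR n1 = true XNOR false = false
n7 = n4 OR n3 = true OR true = true
n8 = b XOR n1 = false XOR false = false
n9 = n7 XOR n4 = true XOR true = false
n10 = n5 XOR n8 = false XOR false = false
n11 = n9 XOR n4 = false XOR true = true
n12 = n11 OR n10 OR d = true OR false OR false = true
n13 = n3 XOR e = true XOR true = false
n15 = n9 XOR n13 = false XOR false = false

n8 = false; n12 = true; n15 = false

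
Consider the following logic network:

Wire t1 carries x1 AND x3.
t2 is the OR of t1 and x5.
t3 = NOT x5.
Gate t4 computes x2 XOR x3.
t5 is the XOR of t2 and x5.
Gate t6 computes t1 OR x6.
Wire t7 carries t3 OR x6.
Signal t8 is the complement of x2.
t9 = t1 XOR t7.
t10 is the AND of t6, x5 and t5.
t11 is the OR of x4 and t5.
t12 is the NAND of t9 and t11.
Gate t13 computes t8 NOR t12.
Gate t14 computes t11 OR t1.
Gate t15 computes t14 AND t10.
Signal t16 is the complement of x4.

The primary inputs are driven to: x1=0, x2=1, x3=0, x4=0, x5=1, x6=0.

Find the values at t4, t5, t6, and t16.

t4 = 1; t5 = 0; t6 = 0; t16 = 1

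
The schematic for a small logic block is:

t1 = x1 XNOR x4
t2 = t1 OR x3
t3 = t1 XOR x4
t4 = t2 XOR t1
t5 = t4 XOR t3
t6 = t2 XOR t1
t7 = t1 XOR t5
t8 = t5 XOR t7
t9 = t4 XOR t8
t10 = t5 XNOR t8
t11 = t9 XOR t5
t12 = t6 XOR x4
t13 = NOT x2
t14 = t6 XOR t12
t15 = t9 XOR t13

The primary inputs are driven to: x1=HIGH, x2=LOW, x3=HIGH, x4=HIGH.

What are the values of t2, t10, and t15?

t2 = HIGH  t10 = LOW  t15 = LOW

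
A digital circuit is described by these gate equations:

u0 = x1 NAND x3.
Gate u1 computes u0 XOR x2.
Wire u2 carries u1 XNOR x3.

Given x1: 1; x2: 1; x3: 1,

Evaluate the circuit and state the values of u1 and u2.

u1 = 1, u2 = 1

u0 = x1 NAND x3 = 1 NAND 1 = 0
u1 = u0 XOR x2 = 0 XOR 1 = 1
u2 = u1 XNOR x3 = 1 XNOR 1 = 1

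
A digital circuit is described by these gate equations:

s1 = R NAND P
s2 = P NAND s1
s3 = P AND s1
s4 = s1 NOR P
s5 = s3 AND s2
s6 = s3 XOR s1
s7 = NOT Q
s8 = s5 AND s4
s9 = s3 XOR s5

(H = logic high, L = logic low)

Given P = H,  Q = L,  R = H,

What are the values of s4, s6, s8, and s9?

s1 = R NAND P = H NAND H = L
s2 = P NAND s1 = H NAND L = H
s3 = P AND s1 = H AND L = L
s4 = s1 NOR P = L NOR H = L
s5 = s3 AND s2 = L AND H = L
s6 = s3 XOR s1 = L XOR L = L
s8 = s5 AND s4 = L AND L = L
s9 = s3 XOR s5 = L XOR L = L

s4 = L  s6 = L  s8 = L  s9 = L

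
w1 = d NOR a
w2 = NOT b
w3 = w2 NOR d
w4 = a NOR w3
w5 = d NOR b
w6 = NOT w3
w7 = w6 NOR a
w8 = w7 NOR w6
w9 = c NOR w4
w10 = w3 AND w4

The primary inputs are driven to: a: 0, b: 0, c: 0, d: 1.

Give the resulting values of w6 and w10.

w2 = NOT b = NOT 0 = 1
w3 = w2 NOR d = 1 NOR 1 = 0
w4 = a NOR w3 = 0 NOR 0 = 1
w6 = NOT w3 = NOT 0 = 1
w10 = w3 AND w4 = 0 AND 1 = 0

w6 = 1, w10 = 0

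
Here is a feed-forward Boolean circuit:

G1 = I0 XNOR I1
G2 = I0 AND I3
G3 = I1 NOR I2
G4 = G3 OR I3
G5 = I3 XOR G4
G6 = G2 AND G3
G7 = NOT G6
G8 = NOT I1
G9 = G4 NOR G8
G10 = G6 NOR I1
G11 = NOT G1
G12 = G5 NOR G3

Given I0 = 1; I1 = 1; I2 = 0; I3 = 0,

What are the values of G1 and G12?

G1 = I0 XNOR I1 = 1 XNOR 1 = 1
G3 = I1 NOR I2 = 1 NOR 0 = 0
G4 = G3 OR I3 = 0 OR 0 = 0
G5 = I3 XOR G4 = 0 XOR 0 = 0
G12 = G5 NOR G3 = 0 NOR 0 = 1

G1 = 1, G12 = 1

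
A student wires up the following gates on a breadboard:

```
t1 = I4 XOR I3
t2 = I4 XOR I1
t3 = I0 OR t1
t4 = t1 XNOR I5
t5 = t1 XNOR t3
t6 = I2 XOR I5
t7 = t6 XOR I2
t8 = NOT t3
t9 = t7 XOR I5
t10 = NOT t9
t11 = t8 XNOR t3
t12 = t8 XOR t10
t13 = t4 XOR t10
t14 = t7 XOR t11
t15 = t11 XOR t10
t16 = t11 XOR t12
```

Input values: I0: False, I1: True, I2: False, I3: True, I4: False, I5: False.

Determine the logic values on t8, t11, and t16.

t1 = I4 XOR I3 = False XOR True = True
t3 = I0 OR t1 = False OR True = True
t6 = I2 XOR I5 = False XOR False = False
t7 = t6 XOR I2 = False XOR False = False
t8 = NOT t3 = NOT True = False
t9 = t7 XOR I5 = False XOR False = False
t10 = NOT t9 = NOT False = True
t11 = t8 XNOR t3 = False XNOR True = False
t12 = t8 XOR t10 = False XOR True = True
t16 = t11 XOR t12 = False XOR True = True

t8 = False, t11 = False, t16 = True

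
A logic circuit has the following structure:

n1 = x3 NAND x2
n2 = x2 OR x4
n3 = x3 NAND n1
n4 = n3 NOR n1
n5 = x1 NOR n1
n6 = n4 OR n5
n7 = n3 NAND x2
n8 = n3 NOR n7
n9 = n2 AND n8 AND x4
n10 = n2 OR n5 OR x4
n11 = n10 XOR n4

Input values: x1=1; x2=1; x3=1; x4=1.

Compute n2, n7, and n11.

n1 = x3 NAND x2 = 1 NAND 1 = 0
n2 = x2 OR x4 = 1 OR 1 = 1
n3 = x3 NAND n1 = 1 NAND 0 = 1
n4 = n3 NOR n1 = 1 NOR 0 = 0
n5 = x1 NOR n1 = 1 NOR 0 = 0
n7 = n3 NAND x2 = 1 NAND 1 = 0
n10 = n2 OR n5 OR x4 = 1 OR 0 OR 1 = 1
n11 = n10 XOR n4 = 1 XOR 0 = 1

n2 = 1  n7 = 0  n11 = 1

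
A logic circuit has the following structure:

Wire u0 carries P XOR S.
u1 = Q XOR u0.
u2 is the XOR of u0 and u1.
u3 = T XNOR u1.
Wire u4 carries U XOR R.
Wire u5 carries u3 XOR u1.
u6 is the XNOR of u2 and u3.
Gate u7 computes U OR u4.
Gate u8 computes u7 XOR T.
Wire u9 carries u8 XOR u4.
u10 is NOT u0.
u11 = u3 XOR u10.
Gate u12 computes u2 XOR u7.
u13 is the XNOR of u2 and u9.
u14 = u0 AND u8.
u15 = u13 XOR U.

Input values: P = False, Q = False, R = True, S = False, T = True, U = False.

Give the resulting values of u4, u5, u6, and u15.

u4 = True  u5 = False  u6 = True  u15 = False

u0 = P XOR S = False XOR False = False
u1 = Q XOR u0 = False XOR False = False
u2 = u0 XOR u1 = False XOR False = False
u3 = T XNOR u1 = True XNOR False = False
u4 = U XOR R = False XOR True = True
u5 = u3 XOR u1 = False XOR False = False
u6 = u2 XNOR u3 = False XNOR False = True
u7 = U OR u4 = False OR True = True
u8 = u7 XOR T = True XOR True = False
u9 = u8 XOR u4 = False XOR True = True
u13 = u2 XNOR u9 = False XNOR True = False
u15 = u13 XOR U = False XOR False = False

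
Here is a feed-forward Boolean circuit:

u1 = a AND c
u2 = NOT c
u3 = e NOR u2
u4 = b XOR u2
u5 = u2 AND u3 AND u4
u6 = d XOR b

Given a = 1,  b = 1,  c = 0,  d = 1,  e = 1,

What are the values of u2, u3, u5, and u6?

u2 = NOT c = NOT 0 = 1
u3 = e NOR u2 = 1 NOR 1 = 0
u4 = b XOR u2 = 1 XOR 1 = 0
u5 = u2 AND u3 AND u4 = 1 AND 0 AND 0 = 0
u6 = d XOR b = 1 XOR 1 = 0

u2 = 1  u3 = 0  u5 = 0  u6 = 0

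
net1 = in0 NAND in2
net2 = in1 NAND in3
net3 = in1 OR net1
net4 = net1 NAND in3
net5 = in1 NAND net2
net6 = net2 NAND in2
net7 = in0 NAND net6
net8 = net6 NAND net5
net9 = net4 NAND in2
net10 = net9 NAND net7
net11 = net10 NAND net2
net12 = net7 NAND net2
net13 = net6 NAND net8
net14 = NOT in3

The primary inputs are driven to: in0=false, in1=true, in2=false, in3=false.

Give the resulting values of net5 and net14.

net2 = in1 NAND in3 = true NAND false = true
net5 = in1 NAND net2 = true NAND true = false
net14 = NOT in3 = NOT false = true

net5 = false; net14 = true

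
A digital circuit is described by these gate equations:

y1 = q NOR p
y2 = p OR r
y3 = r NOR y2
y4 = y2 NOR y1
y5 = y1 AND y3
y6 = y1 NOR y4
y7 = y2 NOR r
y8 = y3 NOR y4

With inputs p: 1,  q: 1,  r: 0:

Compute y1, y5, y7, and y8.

y1 = 0; y5 = 0; y7 = 0; y8 = 1

y1 = q NOR p = 1 NOR 1 = 0
y2 = p OR r = 1 OR 0 = 1
y3 = r NOR y2 = 0 NOR 1 = 0
y4 = y2 NOR y1 = 1 NOR 0 = 0
y5 = y1 AND y3 = 0 AND 0 = 0
y7 = y2 NOR r = 1 NOR 0 = 0
y8 = y3 NOR y4 = 0 NOR 0 = 1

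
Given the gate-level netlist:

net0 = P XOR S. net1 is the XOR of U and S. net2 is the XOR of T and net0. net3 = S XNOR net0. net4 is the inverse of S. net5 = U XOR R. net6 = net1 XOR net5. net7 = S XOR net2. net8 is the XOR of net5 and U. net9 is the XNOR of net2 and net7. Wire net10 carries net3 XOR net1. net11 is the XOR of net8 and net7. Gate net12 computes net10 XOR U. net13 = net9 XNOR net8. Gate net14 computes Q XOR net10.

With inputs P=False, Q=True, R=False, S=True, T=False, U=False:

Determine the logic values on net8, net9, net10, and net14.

net0 = P XOR S = False XOR True = True
net1 = U XOR S = False XOR True = True
net2 = T XOR net0 = False XOR True = True
net3 = S XNOR net0 = True XNOR True = True
net5 = U XOR R = False XOR False = False
net7 = S XOR net2 = True XOR True = False
net8 = net5 XOR U = False XOR False = False
net9 = net2 XNOR net7 = True XNOR False = False
net10 = net3 XOR net1 = True XOR True = False
net14 = Q XOR net10 = True XOR False = True

net8 = False, net9 = False, net10 = False, net14 = True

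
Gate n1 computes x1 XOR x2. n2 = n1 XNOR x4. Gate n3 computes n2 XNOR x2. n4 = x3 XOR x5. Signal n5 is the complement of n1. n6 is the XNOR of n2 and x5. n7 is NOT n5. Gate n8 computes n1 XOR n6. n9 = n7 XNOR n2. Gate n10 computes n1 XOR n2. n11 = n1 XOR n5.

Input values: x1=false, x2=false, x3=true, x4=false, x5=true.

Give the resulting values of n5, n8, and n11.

n5 = true, n8 = true, n11 = true

n1 = x1 XOR x2 = false XOR false = false
n2 = n1 XNOR x4 = false XNOR false = true
n5 = NOT n1 = NOT false = true
n6 = n2 XNOR x5 = true XNOR true = true
n8 = n1 XOR n6 = false XOR true = true
n11 = n1 XOR n5 = false XOR true = true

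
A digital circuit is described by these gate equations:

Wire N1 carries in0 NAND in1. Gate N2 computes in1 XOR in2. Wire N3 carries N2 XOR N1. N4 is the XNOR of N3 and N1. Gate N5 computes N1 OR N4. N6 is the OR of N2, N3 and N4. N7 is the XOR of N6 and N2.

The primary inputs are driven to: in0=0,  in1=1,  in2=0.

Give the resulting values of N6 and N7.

N1 = in0 NAND in1 = 0 NAND 1 = 1
N2 = in1 XOR in2 = 1 XOR 0 = 1
N3 = N2 XOR N1 = 1 XOR 1 = 0
N4 = N3 XNOR N1 = 0 XNOR 1 = 0
N6 = N2 OR N3 OR N4 = 1 OR 0 OR 0 = 1
N7 = N6 XOR N2 = 1 XOR 1 = 0

N6 = 1; N7 = 0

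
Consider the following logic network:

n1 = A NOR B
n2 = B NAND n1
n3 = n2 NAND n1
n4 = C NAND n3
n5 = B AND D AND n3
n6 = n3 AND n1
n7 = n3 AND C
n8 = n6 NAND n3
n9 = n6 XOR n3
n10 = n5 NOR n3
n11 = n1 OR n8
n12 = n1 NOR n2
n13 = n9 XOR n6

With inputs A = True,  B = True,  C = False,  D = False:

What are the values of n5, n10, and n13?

n1 = A NOR B = True NOR True = False
n2 = B NAND n1 = True NAND False = True
n3 = n2 NAND n1 = True NAND False = True
n5 = B AND D AND n3 = True AND False AND True = False
n6 = n3 AND n1 = True AND False = False
n9 = n6 XOR n3 = False XOR True = True
n10 = n5 NOR n3 = False NOR True = False
n13 = n9 XOR n6 = True XOR False = True

n5 = False, n10 = False, n13 = True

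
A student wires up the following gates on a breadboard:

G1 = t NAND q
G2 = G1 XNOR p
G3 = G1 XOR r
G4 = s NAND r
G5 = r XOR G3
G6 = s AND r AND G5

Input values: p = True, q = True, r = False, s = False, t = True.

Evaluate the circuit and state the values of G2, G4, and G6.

G2 = False, G4 = True, G6 = False

G1 = t NAND q = True NAND True = False
G2 = G1 XNOR p = False XNOR True = False
G3 = G1 XOR r = False XOR False = False
G4 = s NAND r = False NAND False = True
G5 = r XOR G3 = False XOR False = False
G6 = s AND r AND G5 = False AND False AND False = False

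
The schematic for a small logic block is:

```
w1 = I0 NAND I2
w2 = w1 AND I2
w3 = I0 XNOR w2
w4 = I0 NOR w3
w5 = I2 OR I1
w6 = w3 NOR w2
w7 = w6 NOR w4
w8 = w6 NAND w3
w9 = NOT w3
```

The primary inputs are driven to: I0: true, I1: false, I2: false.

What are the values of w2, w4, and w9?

w1 = I0 NAND I2 = true NAND false = true
w2 = w1 AND I2 = true AND false = false
w3 = I0 XNOR w2 = true XNOR false = false
w4 = I0 NOR w3 = true NOR false = false
w9 = NOT w3 = NOT false = true

w2 = false; w4 = false; w9 = true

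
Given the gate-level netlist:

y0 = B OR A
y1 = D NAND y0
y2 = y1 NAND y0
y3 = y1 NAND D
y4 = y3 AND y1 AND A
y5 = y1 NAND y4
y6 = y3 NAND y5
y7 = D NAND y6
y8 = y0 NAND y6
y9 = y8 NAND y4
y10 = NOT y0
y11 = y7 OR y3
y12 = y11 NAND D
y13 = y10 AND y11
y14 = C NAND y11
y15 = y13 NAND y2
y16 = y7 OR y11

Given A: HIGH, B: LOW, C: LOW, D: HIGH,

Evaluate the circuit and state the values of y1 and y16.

y1 = LOW  y16 = HIGH

y0 = B OR A = LOW OR HIGH = HIGH
y1 = D NAND y0 = HIGH NAND HIGH = LOW
y3 = y1 NAND D = LOW NAND HIGH = HIGH
y4 = y3 AND y1 AND A = HIGH AND LOW AND HIGH = LOW
y5 = y1 NAND y4 = LOW NAND LOW = HIGH
y6 = y3 NAND y5 = HIGH NAND HIGH = LOW
y7 = D NAND y6 = HIGH NAND LOW = HIGH
y11 = y7 OR y3 = HIGH OR HIGH = HIGH
y16 = y7 OR y11 = HIGH OR HIGH = HIGH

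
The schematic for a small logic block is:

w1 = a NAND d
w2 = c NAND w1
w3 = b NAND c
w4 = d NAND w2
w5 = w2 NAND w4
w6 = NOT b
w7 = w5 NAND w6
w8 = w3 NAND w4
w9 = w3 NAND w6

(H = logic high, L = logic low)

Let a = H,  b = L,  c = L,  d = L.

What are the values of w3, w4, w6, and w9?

w3 = H; w4 = H; w6 = H; w9 = L

w1 = a NAND d = H NAND L = H
w2 = c NAND w1 = L NAND H = H
w3 = b NAND c = L NAND L = H
w4 = d NAND w2 = L NAND H = H
w6 = NOT b = NOT L = H
w9 = w3 NAND w6 = H NAND H = L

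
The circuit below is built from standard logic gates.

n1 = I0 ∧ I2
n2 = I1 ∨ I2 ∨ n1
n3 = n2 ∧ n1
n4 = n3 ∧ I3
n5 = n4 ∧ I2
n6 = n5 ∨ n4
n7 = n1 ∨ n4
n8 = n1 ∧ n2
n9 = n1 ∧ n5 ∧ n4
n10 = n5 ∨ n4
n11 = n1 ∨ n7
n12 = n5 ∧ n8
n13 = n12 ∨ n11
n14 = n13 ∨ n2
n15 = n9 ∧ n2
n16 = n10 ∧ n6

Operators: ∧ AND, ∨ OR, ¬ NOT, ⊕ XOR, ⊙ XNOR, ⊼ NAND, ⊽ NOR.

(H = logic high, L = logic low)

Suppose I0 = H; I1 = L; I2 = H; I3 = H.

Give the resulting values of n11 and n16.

n1 = I0 AND I2 = H AND H = H
n2 = I1 OR I2 OR n1 = L OR H OR H = H
n3 = n2 AND n1 = H AND H = H
n4 = n3 AND I3 = H AND H = H
n5 = n4 AND I2 = H AND H = H
n6 = n5 OR n4 = H OR H = H
n7 = n1 OR n4 = H OR H = H
n10 = n5 OR n4 = H OR H = H
n11 = n1 OR n7 = H OR H = H
n16 = n10 AND n6 = H AND H = H

n11 = H, n16 = H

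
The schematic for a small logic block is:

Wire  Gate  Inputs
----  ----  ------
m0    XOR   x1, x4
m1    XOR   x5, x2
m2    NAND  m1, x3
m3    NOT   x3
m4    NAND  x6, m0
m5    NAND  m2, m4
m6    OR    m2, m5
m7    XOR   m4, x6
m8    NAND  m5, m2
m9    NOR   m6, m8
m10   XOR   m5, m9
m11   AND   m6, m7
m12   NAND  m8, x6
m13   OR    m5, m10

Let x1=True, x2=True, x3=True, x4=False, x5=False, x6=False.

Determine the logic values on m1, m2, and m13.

m0 = x1 XOR x4 = True XOR False = True
m1 = x5 XOR x2 = False XOR True = True
m2 = m1 NAND x3 = True NAND True = False
m4 = x6 NAND m0 = False NAND True = True
m5 = m2 NAND m4 = False NAND True = True
m6 = m2 OR m5 = False OR True = True
m8 = m5 NAND m2 = True NAND False = True
m9 = m6 NOR m8 = True NOR True = False
m10 = m5 XOR m9 = True XOR False = True
m13 = m5 OR m10 = True OR True = True

m1 = True, m2 = False, m13 = True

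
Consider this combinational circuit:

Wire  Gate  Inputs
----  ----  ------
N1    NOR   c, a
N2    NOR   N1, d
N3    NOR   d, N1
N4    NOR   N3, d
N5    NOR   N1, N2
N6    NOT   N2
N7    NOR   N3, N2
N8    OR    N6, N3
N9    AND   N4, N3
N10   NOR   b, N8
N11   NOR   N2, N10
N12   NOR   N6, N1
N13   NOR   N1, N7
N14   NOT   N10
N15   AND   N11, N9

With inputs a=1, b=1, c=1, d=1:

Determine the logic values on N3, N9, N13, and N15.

N3 = 0; N9 = 0; N13 = 0; N15 = 0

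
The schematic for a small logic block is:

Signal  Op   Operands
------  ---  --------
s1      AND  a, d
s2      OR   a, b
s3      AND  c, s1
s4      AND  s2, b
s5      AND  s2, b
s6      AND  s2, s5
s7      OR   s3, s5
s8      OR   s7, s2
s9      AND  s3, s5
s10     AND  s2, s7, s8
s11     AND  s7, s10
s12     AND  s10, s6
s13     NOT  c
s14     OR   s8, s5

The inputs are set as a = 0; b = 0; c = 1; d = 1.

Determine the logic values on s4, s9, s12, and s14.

s4 = 0  s9 = 0  s12 = 0  s14 = 0

s1 = a AND d = 0 AND 1 = 0
s2 = a OR b = 0 OR 0 = 0
s3 = c AND s1 = 1 AND 0 = 0
s4 = s2 AND b = 0 AND 0 = 0
s5 = s2 AND b = 0 AND 0 = 0
s6 = s2 AND s5 = 0 AND 0 = 0
s7 = s3 OR s5 = 0 OR 0 = 0
s8 = s7 OR s2 = 0 OR 0 = 0
s9 = s3 AND s5 = 0 AND 0 = 0
s10 = s2 AND s7 AND s8 = 0 AND 0 AND 0 = 0
s12 = s10 AND s6 = 0 AND 0 = 0
s14 = s8 OR s5 = 0 OR 0 = 0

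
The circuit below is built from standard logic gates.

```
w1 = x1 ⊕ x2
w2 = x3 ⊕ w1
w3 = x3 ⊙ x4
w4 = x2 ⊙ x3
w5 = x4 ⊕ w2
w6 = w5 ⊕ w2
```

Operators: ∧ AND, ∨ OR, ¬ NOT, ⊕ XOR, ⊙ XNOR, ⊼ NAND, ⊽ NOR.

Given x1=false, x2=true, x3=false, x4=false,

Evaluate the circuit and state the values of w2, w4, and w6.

w2 = true; w4 = false; w6 = false

w1 = x1 XOR x2 = false XOR true = true
w2 = x3 XOR w1 = false XOR true = true
w4 = x2 XNOR x3 = true XNOR false = false
w5 = x4 XOR w2 = false XOR true = true
w6 = w5 XOR w2 = true XOR true = false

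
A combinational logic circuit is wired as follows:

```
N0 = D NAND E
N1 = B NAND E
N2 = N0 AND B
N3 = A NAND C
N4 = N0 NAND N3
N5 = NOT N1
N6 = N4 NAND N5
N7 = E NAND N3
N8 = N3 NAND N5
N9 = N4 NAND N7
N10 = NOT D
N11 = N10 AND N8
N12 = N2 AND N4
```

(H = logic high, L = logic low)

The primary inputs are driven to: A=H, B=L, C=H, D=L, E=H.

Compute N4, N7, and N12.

N4 = H; N7 = H; N12 = L

N0 = D NAND E = L NAND H = H
N2 = N0 AND B = H AND L = L
N3 = A NAND C = H NAND H = L
N4 = N0 NAND N3 = H NAND L = H
N7 = E NAND N3 = H NAND L = H
N12 = N2 AND N4 = L AND H = L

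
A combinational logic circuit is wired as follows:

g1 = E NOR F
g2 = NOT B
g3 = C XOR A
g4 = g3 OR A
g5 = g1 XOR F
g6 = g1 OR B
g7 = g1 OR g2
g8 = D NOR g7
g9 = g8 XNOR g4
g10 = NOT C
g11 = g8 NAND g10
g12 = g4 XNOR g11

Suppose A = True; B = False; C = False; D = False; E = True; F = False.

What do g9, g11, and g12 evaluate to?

g9 = False, g11 = True, g12 = True

g1 = E NOR F = True NOR False = False
g2 = NOT B = NOT False = True
g3 = C XOR A = False XOR True = True
g4 = g3 OR A = True OR True = True
g7 = g1 OR g2 = False OR True = True
g8 = D NOR g7 = False NOR True = False
g9 = g8 XNOR g4 = False XNOR True = False
g10 = NOT C = NOT False = True
g11 = g8 NAND g10 = False NAND True = True
g12 = g4 XNOR g11 = True XNOR True = True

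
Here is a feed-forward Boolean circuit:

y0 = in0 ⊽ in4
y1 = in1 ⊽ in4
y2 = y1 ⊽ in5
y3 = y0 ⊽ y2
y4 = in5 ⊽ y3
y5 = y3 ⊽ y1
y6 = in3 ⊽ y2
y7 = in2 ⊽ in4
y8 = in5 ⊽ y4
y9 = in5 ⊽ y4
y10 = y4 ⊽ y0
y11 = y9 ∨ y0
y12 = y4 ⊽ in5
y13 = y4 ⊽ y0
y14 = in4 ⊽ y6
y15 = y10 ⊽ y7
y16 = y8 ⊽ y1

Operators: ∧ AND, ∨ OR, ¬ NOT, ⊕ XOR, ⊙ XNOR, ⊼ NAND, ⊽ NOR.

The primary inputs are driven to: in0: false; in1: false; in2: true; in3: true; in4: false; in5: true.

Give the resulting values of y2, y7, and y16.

y2 = false, y7 = false, y16 = false

y0 = in0 NOR in4 = false NOR false = true
y1 = in1 NOR in4 = false NOR false = true
y2 = y1 NOR in5 = true NOR true = false
y3 = y0 NOR y2 = true NOR false = false
y4 = in5 NOR y3 = true NOR false = false
y7 = in2 NOR in4 = true NOR false = false
y8 = in5 NOR y4 = true NOR false = false
y16 = y8 NOR y1 = false NOR true = false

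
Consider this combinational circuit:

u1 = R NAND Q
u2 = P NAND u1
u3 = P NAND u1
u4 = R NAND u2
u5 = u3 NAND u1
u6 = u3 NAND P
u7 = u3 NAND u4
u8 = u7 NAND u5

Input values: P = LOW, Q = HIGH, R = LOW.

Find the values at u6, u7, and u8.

u6 = HIGH, u7 = LOW, u8 = HIGH

u1 = R NAND Q = LOW NAND HIGH = HIGH
u2 = P NAND u1 = LOW NAND HIGH = HIGH
u3 = P NAND u1 = LOW NAND HIGH = HIGH
u4 = R NAND u2 = LOW NAND HIGH = HIGH
u5 = u3 NAND u1 = HIGH NAND HIGH = LOW
u6 = u3 NAND P = HIGH NAND LOW = HIGH
u7 = u3 NAND u4 = HIGH NAND HIGH = LOW
u8 = u7 NAND u5 = LOW NAND LOW = HIGH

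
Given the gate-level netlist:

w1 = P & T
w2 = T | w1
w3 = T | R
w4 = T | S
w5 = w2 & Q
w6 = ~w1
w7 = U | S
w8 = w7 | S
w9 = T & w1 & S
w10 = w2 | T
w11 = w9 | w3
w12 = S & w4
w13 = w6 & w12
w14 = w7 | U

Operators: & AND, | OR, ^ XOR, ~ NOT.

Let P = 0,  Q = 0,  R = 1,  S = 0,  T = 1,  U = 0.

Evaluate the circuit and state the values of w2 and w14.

w1 = P AND T = 0 AND 1 = 0
w2 = T OR w1 = 1 OR 0 = 1
w7 = U OR S = 0 OR 0 = 0
w14 = w7 OR U = 0 OR 0 = 0

w2 = 1, w14 = 0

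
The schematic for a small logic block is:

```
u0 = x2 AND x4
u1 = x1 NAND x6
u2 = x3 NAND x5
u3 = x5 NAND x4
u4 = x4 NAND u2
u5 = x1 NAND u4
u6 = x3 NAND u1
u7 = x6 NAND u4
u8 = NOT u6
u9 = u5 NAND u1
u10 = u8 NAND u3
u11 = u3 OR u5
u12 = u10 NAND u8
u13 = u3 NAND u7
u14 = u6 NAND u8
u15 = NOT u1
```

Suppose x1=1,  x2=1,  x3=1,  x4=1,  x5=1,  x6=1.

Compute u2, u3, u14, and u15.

u2 = 0, u3 = 0, u14 = 1, u15 = 1

u1 = x1 NAND x6 = 1 NAND 1 = 0
u2 = x3 NAND x5 = 1 NAND 1 = 0
u3 = x5 NAND x4 = 1 NAND 1 = 0
u6 = x3 NAND u1 = 1 NAND 0 = 1
u8 = NOT u6 = NOT 1 = 0
u14 = u6 NAND u8 = 1 NAND 0 = 1
u15 = NOT u1 = NOT 0 = 1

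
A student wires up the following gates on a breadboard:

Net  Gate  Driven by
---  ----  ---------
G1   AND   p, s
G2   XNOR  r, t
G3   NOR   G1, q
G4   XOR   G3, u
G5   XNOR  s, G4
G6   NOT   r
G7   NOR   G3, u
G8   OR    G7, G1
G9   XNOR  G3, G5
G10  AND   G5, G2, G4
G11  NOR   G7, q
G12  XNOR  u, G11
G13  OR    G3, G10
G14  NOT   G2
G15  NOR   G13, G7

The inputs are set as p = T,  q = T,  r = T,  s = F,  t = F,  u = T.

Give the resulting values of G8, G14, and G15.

G1 = p AND s = T AND F = F
G2 = r XNOR t = T XNOR F = F
G3 = G1 NOR q = F NOR T = F
G4 = G3 XOR u = F XOR T = T
G5 = s XNOR G4 = F XNOR T = F
G7 = G3 NOR u = F NOR T = F
G8 = G7 OR G1 = F OR F = F
G10 = G5 AND G2 AND G4 = F AND F AND T = F
G13 = G3 OR G10 = F OR F = F
G14 = NOT G2 = NOT F = T
G15 = G13 NOR G7 = F NOR F = T

G8 = F; G14 = T; G15 = T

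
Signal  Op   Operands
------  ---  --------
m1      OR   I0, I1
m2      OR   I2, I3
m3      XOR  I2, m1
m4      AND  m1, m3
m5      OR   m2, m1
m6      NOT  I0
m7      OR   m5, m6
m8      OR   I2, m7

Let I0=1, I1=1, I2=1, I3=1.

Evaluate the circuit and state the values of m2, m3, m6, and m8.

m2 = 1; m3 = 0; m6 = 0; m8 = 1

m1 = I0 OR I1 = 1 OR 1 = 1
m2 = I2 OR I3 = 1 OR 1 = 1
m3 = I2 XOR m1 = 1 XOR 1 = 0
m5 = m2 OR m1 = 1 OR 1 = 1
m6 = NOT I0 = NOT 1 = 0
m7 = m5 OR m6 = 1 OR 0 = 1
m8 = I2 OR m7 = 1 OR 1 = 1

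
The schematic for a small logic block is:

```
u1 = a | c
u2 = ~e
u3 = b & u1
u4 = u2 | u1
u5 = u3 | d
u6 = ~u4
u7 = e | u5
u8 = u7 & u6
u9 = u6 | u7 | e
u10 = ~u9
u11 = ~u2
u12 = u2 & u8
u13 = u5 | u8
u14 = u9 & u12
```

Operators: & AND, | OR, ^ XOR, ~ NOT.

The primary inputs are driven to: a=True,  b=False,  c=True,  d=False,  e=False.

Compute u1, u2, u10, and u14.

u1 = True, u2 = True, u10 = True, u14 = False

u1 = a OR c = True OR True = True
u2 = NOT e = NOT False = True
u3 = b AND u1 = False AND True = False
u4 = u2 OR u1 = True OR True = True
u5 = u3 OR d = False OR False = False
u6 = NOT u4 = NOT True = False
u7 = e OR u5 = False OR False = False
u8 = u7 AND u6 = False AND False = False
u9 = u6 OR u7 OR e = False OR False OR False = False
u10 = NOT u9 = NOT False = True
u12 = u2 AND u8 = True AND False = False
u14 = u9 AND u12 = False AND False = False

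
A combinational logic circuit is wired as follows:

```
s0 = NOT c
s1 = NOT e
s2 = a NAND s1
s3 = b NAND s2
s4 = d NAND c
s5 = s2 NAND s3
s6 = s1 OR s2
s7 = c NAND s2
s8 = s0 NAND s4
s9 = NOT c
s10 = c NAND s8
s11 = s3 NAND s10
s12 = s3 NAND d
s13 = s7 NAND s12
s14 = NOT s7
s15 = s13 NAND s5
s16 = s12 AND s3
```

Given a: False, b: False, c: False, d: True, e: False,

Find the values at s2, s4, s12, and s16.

s1 = NOT e = NOT False = True
s2 = a NAND s1 = False NAND True = True
s3 = b NAND s2 = False NAND True = True
s4 = d NAND c = True NAND False = True
s12 = s3 NAND d = True NAND True = False
s16 = s12 AND s3 = False AND True = False

s2 = True  s4 = True  s12 = False  s16 = False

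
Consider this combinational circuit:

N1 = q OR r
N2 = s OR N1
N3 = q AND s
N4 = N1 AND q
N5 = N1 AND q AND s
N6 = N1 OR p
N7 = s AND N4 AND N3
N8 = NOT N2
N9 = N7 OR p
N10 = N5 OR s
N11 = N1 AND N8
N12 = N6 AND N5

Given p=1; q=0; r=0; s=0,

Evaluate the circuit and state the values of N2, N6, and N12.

N1 = q OR r = 0 OR 0 = 0
N2 = s OR N1 = 0 OR 0 = 0
N5 = N1 AND q AND s = 0 AND 0 AND 0 = 0
N6 = N1 OR p = 0 OR 1 = 1
N12 = N6 AND N5 = 1 AND 0 = 0

N2 = 0, N6 = 1, N12 = 0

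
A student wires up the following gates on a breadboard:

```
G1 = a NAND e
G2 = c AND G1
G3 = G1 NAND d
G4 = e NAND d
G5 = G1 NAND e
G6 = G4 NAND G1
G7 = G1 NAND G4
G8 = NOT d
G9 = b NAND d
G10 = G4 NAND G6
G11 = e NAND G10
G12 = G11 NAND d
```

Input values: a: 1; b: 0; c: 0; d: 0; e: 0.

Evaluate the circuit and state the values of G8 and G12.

G1 = a NAND e = 1 NAND 0 = 1
G4 = e NAND d = 0 NAND 0 = 1
G6 = G4 NAND G1 = 1 NAND 1 = 0
G8 = NOT d = NOT 0 = 1
G10 = G4 NAND G6 = 1 NAND 0 = 1
G11 = e NAND G10 = 0 NAND 1 = 1
G12 = G11 NAND d = 1 NAND 0 = 1

G8 = 1; G12 = 1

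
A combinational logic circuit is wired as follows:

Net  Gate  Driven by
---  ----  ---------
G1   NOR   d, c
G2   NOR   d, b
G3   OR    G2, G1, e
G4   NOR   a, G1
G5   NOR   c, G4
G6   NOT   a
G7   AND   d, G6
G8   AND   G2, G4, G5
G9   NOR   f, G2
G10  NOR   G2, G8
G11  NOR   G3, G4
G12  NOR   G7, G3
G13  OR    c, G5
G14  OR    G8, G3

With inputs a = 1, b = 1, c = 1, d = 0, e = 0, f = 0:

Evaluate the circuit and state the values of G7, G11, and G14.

G1 = d NOR c = 0 NOR 1 = 0
G2 = d NOR b = 0 NOR 1 = 0
G3 = G2 OR G1 OR e = 0 OR 0 OR 0 = 0
G4 = a NOR G1 = 1 NOR 0 = 0
G5 = c NOR G4 = 1 NOR 0 = 0
G6 = NOT a = NOT 1 = 0
G7 = d AND G6 = 0 AND 0 = 0
G8 = G2 AND G4 AND G5 = 0 AND 0 AND 0 = 0
G11 = G3 NOR G4 = 0 NOR 0 = 1
G14 = G8 OR G3 = 0 OR 0 = 0

G7 = 0; G11 = 1; G14 = 0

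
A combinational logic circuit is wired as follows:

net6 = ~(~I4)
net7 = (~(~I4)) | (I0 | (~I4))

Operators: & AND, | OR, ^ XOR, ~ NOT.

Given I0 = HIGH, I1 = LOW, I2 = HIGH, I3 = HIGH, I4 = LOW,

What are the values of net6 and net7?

net6 = LOW, net7 = HIGH

net6 = ~(~LOW) = LOW
net7 = (~(~LOW)) | (HIGH | (~LOW)) = HIGH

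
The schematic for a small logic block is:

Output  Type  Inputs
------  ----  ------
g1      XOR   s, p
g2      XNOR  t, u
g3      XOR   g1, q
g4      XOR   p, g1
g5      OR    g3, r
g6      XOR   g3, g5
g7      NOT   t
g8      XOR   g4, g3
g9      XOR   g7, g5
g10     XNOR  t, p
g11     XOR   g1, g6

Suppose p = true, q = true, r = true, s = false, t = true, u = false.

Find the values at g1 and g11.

g1 = true, g11 = false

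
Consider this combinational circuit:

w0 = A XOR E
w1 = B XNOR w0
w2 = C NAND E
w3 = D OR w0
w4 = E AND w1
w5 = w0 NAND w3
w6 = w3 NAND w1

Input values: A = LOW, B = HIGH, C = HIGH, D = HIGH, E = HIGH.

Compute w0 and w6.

w0 = HIGH, w6 = LOW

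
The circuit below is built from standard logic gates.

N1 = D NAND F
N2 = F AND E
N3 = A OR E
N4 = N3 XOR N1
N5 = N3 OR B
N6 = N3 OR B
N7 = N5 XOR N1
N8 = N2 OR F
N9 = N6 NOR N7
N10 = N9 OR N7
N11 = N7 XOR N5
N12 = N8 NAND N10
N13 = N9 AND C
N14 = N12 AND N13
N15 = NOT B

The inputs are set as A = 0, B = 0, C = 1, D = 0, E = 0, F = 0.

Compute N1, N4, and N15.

N1 = D NAND F = 0 NAND 0 = 1
N3 = A OR E = 0 OR 0 = 0
N4 = N3 XOR N1 = 0 XOR 1 = 1
N15 = NOT B = NOT 0 = 1

N1 = 1; N4 = 1; N15 = 1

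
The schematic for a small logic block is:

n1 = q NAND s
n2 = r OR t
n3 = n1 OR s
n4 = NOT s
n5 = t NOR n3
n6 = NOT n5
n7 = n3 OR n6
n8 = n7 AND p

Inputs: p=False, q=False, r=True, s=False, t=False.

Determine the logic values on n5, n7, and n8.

n5 = False; n7 = True; n8 = False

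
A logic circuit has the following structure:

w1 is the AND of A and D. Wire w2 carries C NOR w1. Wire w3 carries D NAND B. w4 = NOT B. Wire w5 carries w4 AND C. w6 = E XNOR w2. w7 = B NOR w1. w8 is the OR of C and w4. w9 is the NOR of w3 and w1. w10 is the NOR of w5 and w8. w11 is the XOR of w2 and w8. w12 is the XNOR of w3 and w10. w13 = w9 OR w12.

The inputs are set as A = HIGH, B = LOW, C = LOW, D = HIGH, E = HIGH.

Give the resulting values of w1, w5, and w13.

w1 = A AND D = HIGH AND HIGH = HIGH
w3 = D NAND B = HIGH NAND LOW = HIGH
w4 = NOT B = NOT LOW = HIGH
w5 = w4 AND C = HIGH AND LOW = LOW
w8 = C OR w4 = LOW OR HIGH = HIGH
w9 = w3 NOR w1 = HIGH NOR HIGH = LOW
w10 = w5 NOR w8 = LOW NOR HIGH = LOW
w12 = w3 XNOR w10 = HIGH XNOR LOW = LOW
w13 = w9 OR w12 = LOW OR LOW = LOW

w1 = HIGH, w5 = LOW, w13 = LOW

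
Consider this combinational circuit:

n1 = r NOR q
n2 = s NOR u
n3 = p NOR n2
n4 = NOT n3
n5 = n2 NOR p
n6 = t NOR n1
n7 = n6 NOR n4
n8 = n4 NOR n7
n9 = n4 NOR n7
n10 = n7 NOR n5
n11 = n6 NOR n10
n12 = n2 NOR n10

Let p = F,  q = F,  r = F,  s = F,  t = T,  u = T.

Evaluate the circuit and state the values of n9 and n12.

n9 = F, n12 = T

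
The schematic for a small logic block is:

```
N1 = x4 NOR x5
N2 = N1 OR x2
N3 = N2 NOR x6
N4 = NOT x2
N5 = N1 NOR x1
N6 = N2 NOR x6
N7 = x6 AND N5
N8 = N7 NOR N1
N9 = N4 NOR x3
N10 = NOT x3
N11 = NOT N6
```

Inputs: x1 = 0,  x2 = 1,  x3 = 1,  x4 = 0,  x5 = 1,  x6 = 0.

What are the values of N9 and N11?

N9 = 0  N11 = 1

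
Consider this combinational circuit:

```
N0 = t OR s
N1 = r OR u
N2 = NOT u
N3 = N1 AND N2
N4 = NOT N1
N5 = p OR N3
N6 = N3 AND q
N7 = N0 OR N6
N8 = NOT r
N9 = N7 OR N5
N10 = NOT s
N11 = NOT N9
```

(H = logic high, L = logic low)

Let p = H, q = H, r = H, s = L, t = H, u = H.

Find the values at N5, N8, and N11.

N0 = t OR s = H OR L = H
N1 = r OR u = H OR H = H
N2 = NOT u = NOT H = L
N3 = N1 AND N2 = H AND L = L
N5 = p OR N3 = H OR L = H
N6 = N3 AND q = L AND H = L
N7 = N0 OR N6 = H OR L = H
N8 = NOT r = NOT H = L
N9 = N7 OR N5 = H OR H = H
N11 = NOT N9 = NOT H = L

N5 = H  N8 = L  N11 = L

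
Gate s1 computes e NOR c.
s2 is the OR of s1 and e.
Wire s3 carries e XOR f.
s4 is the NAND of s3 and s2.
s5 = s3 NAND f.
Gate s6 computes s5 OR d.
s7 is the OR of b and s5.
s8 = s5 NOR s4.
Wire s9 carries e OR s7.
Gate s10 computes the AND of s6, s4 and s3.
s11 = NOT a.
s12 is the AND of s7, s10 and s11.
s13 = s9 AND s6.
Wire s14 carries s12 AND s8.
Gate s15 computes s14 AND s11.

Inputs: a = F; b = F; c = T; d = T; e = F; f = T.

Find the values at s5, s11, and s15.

s1 = e NOR c = F NOR T = F
s2 = s1 OR e = F OR F = F
s3 = e XOR f = F XOR T = T
s4 = s3 NAND s2 = T NAND F = T
s5 = s3 NAND f = T NAND T = F
s6 = s5 OR d = F OR T = T
s7 = b OR s5 = F OR F = F
s8 = s5 NOR s4 = F NOR T = F
s10 = s6 AND s4 AND s3 = T AND T AND T = T
s11 = NOT a = NOT F = T
s12 = s7 AND s10 AND s11 = F AND T AND T = F
s14 = s12 AND s8 = F AND F = F
s15 = s14 AND s11 = F AND T = F

s5 = F, s11 = T, s15 = F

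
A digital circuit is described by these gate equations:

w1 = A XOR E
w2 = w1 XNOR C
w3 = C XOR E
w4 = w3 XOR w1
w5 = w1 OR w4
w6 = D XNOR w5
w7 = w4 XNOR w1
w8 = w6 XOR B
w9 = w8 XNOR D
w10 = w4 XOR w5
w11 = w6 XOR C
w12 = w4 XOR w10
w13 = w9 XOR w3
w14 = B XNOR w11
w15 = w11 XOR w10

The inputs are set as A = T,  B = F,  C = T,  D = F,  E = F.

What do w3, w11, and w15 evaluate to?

w3 = T; w11 = T; w15 = F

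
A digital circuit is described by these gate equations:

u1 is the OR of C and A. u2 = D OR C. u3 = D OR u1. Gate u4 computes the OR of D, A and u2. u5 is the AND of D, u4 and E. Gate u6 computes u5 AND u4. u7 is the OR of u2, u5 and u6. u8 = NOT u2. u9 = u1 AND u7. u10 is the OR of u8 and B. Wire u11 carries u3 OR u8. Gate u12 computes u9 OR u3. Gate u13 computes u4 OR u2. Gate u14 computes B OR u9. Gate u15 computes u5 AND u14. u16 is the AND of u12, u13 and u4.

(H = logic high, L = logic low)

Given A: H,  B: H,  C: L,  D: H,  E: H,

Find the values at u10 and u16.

u1 = C OR A = L OR H = H
u2 = D OR C = H OR L = H
u3 = D OR u1 = H OR H = H
u4 = D OR A OR u2 = H OR H OR H = H
u5 = D AND u4 AND E = H AND H AND H = H
u6 = u5 AND u4 = H AND H = H
u7 = u2 OR u5 OR u6 = H OR H OR H = H
u8 = NOT u2 = NOT H = L
u9 = u1 AND u7 = H AND H = H
u10 = u8 OR B = L OR H = H
u12 = u9 OR u3 = H OR H = H
u13 = u4 OR u2 = H OR H = H
u16 = u12 AND u13 AND u4 = H AND H AND H = H

u10 = H  u16 = H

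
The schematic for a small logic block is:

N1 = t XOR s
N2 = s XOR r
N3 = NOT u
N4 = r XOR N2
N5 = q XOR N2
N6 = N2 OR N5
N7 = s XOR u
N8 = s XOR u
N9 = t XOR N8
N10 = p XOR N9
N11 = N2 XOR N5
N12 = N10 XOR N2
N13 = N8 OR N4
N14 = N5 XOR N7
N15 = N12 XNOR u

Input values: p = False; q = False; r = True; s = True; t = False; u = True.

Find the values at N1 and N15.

N1 = True  N15 = False

N1 = t XOR s = False XOR True = True
N2 = s XOR r = True XOR True = False
N8 = s XOR u = True XOR True = False
N9 = t XOR N8 = False XOR False = False
N10 = p XOR N9 = False XOR False = False
N12 = N10 XOR N2 = False XOR False = False
N15 = N12 XNOR u = False XNOR True = False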